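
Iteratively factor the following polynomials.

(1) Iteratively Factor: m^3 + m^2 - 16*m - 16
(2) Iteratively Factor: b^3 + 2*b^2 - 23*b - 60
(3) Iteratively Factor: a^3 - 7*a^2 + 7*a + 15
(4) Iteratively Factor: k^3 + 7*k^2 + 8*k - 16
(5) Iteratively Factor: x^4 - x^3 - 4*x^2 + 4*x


(1) = (m - 4)*(m^2 + 5*m + 4) = (m - 4)*(m + 1)*(m + 4)
(2) = (b + 4)*(b^2 - 2*b - 15) = (b + 3)*(b + 4)*(b - 5)
(3) = (a + 1)*(a^2 - 8*a + 15) = (a - 3)*(a + 1)*(a - 5)
(4) = (k + 4)*(k^2 + 3*k - 4) = (k - 1)*(k + 4)*(k + 4)
(5) = (x - 2)*(x^3 + x^2 - 2*x) = x*(x - 2)*(x^2 + x - 2) = x*(x - 2)*(x + 2)*(x - 1)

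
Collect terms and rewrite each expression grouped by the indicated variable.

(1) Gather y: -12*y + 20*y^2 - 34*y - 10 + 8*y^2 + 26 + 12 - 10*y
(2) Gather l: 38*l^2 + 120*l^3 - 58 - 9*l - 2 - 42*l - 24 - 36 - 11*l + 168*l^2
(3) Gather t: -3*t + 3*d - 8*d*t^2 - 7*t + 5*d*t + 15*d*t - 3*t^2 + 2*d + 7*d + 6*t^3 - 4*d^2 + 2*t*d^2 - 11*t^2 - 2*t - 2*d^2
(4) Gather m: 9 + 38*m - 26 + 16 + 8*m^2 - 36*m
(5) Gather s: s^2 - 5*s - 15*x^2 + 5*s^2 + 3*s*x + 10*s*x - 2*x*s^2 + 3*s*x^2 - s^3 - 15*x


(1) = 28*y^2 - 56*y + 28
(2) = 120*l^3 + 206*l^2 - 62*l - 120
(3) = -6*d^2 + 12*d + 6*t^3 + t^2*(-8*d - 14) + t*(2*d^2 + 20*d - 12)
(4) = 8*m^2 + 2*m - 1
(5) = -s^3 + s^2*(6 - 2*x) + s*(3*x^2 + 13*x - 5) - 15*x^2 - 15*x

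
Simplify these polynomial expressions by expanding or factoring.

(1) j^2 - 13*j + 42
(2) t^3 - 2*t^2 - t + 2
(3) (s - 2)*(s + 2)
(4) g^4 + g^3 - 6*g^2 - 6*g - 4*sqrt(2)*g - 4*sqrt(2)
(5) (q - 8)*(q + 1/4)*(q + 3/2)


(1) = (j - 7)*(j - 6)
(2) = (t - 2)*(t - 1)*(t + 1)
(3) = s^2 - 4
(4) = (g + 1)*(g - 2*sqrt(2))*(g + sqrt(2))^2
(5) = q^3 - 25*q^2/4 - 109*q/8 - 3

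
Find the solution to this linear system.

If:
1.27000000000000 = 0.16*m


Then:
m = 7.94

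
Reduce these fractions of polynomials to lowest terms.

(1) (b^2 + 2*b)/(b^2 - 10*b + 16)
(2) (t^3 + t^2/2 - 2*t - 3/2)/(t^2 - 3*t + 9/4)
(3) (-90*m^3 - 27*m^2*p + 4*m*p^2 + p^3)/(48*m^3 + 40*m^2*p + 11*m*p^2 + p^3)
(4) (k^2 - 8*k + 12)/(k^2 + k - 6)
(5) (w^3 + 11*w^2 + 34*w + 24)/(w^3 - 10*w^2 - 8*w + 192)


(1) = (b^2 + 2*b)/(b^2 - 10*b + 16)
(2) = (2*t^2 + 4*t + 2)/(2*t - 3)
(3) = (-30*m^2 + m*p + p^2)/(16*m^2 + 8*m*p + p^2)
(4) = (k - 6)/(k + 3)
(5) = (w^2 + 7*w + 6)/(w^2 - 14*w + 48)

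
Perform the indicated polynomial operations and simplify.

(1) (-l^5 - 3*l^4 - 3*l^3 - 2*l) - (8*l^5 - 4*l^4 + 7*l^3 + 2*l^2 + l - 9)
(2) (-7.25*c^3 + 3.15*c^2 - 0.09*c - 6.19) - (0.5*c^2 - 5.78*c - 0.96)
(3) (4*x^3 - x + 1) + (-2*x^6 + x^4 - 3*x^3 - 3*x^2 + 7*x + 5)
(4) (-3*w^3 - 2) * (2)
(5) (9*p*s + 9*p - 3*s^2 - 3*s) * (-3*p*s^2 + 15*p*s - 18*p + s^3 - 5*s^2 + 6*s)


(1) = -9*l^5 + l^4 - 10*l^3 - 2*l^2 - 3*l + 9
(2) = -7.25*c^3 + 2.65*c^2 + 5.69*c - 5.23
(3) = -2*x^6 + x^4 + x^3 - 3*x^2 + 6*x + 6
(4) = -6*w^3 - 4
(5) = -27*p^2*s^3 + 108*p^2*s^2 - 27*p^2*s - 162*p^2 + 18*p*s^4 - 72*p*s^3 + 18*p*s^2 + 108*p*s - 3*s^5 + 12*s^4 - 3*s^3 - 18*s^2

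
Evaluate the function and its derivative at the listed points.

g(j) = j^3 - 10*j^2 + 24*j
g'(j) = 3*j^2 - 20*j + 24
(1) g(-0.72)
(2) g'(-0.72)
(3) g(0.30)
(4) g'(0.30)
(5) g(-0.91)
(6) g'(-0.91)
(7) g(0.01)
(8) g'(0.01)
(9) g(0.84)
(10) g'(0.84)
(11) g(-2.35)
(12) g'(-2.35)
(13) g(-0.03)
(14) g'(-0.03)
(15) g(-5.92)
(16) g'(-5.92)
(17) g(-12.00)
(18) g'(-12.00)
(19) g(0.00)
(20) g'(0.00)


(1) = -22.84
(2) = 39.96
(3) = 6.33
(4) = 18.27
(5) = -30.87
(6) = 44.68
(7) = 0.24
(8) = 23.80
(9) = 13.70
(10) = 9.32
(11) = -124.60
(12) = 87.57
(13) = -0.73
(14) = 24.60
(15) = -700.02
(16) = 247.54
(17) = -3456.00
(18) = 696.00
(19) = 0.00
(20) = 24.00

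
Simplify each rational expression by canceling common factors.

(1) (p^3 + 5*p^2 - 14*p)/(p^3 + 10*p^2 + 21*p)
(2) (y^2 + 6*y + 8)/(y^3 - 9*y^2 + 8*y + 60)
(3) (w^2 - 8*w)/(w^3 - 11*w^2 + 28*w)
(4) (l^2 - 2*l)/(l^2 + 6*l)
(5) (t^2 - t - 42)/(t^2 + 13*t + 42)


(1) = (p - 2)/(p + 3)
(2) = (y + 4)/(y^2 - 11*y + 30)
(3) = (w - 8)/(w^2 - 11*w + 28)
(4) = (l - 2)/(l + 6)
(5) = (t - 7)/(t + 7)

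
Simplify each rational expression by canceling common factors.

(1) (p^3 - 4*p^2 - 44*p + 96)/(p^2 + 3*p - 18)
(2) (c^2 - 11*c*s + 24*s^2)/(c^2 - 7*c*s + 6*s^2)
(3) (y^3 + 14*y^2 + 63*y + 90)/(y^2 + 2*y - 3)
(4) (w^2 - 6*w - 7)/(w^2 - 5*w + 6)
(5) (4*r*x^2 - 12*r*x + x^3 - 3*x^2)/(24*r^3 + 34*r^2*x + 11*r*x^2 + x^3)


(1) = (p^2 - 10*p + 16)/(p - 3)
(2) = (c^2 - 11*c*s + 24*s^2)/(c^2 - 7*c*s + 6*s^2)
(3) = (y^2 + 11*y + 30)/(y - 1)
(4) = (w^2 - 6*w - 7)/(w^2 - 5*w + 6)
(5) = (x^2 - 3*x)/(6*r^2 + 7*r*x + x^2)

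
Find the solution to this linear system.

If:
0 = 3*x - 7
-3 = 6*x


Then:
No Solution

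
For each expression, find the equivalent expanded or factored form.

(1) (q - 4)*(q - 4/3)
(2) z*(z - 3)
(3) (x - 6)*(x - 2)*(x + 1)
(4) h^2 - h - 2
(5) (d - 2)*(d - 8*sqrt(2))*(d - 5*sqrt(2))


(1) = q^2 - 16*q/3 + 16/3
(2) = z^2 - 3*z
(3) = x^3 - 7*x^2 + 4*x + 12
(4) = (h - 2)*(h + 1)
(5) = d^3 - 13*sqrt(2)*d^2 - 2*d^2 + 26*sqrt(2)*d + 80*d - 160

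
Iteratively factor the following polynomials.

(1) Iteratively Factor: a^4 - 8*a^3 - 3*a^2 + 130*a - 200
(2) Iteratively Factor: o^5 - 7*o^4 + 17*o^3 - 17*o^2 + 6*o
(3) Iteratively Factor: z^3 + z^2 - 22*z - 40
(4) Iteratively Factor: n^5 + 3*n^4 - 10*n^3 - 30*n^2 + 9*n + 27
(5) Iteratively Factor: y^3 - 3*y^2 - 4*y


(1) = (a - 5)*(a^3 - 3*a^2 - 18*a + 40) = (a - 5)*(a + 4)*(a^2 - 7*a + 10) = (a - 5)*(a - 2)*(a + 4)*(a - 5)
(2) = (o - 3)*(o^4 - 4*o^3 + 5*o^2 - 2*o) = o*(o - 3)*(o^3 - 4*o^2 + 5*o - 2) = o*(o - 3)*(o - 1)*(o^2 - 3*o + 2) = o*(o - 3)*(o - 1)^2*(o - 2)
(3) = (z + 4)*(z^2 - 3*z - 10) = (z - 5)*(z + 4)*(z + 2)
(4) = (n + 3)*(n^4 - 10*n^2 + 9) = (n - 3)*(n + 3)*(n^3 + 3*n^2 - n - 3) = (n - 3)*(n + 3)^2*(n^2 - 1) = (n - 3)*(n - 1)*(n + 3)^2*(n + 1)
(5) = (y + 1)*(y^2 - 4*y) = y*(y + 1)*(y - 4)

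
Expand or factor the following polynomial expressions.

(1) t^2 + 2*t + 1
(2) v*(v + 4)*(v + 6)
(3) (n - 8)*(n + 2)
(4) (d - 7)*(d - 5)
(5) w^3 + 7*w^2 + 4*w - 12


(1) = (t + 1)^2
(2) = v^3 + 10*v^2 + 24*v
(3) = n^2 - 6*n - 16
(4) = d^2 - 12*d + 35
(5) = (w - 1)*(w + 2)*(w + 6)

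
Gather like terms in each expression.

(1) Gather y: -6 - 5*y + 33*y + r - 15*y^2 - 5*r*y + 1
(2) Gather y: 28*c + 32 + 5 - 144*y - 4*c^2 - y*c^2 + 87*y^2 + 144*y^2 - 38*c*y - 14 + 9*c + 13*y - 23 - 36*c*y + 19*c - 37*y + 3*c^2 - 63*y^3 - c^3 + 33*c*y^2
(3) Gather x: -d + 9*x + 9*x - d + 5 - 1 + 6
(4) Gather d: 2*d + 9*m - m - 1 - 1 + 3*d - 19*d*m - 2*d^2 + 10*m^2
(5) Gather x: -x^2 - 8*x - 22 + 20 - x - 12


(1) = r - 15*y^2 + y*(28 - 5*r) - 5
(2) = -c^3 - c^2 + 56*c - 63*y^3 + y^2*(33*c + 231) + y*(-c^2 - 74*c - 168)
(3) = -2*d + 18*x + 10
(4) = -2*d^2 + d*(5 - 19*m) + 10*m^2 + 8*m - 2
(5) = -x^2 - 9*x - 14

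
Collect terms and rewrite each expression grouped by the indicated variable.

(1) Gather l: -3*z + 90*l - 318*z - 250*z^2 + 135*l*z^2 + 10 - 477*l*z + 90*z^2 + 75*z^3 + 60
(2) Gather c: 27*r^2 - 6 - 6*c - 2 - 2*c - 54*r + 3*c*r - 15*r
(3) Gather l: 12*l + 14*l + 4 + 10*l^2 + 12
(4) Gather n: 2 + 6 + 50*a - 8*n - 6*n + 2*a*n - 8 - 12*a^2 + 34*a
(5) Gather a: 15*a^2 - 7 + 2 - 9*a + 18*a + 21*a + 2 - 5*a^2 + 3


(1) = l*(135*z^2 - 477*z + 90) + 75*z^3 - 160*z^2 - 321*z + 70
(2) = c*(3*r - 8) + 27*r^2 - 69*r - 8
(3) = 10*l^2 + 26*l + 16
(4) = -12*a^2 + 84*a + n*(2*a - 14)
(5) = 10*a^2 + 30*a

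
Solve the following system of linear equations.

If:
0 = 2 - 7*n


Then:
n = 2/7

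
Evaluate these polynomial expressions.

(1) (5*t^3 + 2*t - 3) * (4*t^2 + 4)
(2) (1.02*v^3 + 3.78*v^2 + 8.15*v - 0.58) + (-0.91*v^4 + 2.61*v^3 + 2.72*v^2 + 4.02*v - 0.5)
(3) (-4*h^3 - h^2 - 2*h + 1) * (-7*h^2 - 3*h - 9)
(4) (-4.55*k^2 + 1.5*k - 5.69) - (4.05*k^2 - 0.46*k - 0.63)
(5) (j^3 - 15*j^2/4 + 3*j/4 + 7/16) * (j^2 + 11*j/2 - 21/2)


(1) = 20*t^5 + 28*t^3 - 12*t^2 + 8*t - 12
(2) = -0.91*v^4 + 3.63*v^3 + 6.5*v^2 + 12.17*v - 1.08
(3) = 28*h^5 + 19*h^4 + 53*h^3 + 8*h^2 + 15*h - 9
(4) = -8.6*k^2 + 1.96*k - 5.06
(5) = j^5 + 7*j^4/4 - 243*j^3/8 + 703*j^2/16 - 175*j/32 - 147/32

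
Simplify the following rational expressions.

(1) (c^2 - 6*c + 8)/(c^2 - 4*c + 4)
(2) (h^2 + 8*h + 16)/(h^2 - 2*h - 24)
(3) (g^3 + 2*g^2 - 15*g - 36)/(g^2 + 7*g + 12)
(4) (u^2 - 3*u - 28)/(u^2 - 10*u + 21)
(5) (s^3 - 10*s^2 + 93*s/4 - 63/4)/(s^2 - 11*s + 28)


(1) = (c - 4)/(c - 2)
(2) = (h + 4)/(h - 6)
(3) = (g^2 - g - 12)/(g + 4)
(4) = (u + 4)/(u - 3)
(5) = (4*s^2 - 12*s + 9)/(4*s - 16)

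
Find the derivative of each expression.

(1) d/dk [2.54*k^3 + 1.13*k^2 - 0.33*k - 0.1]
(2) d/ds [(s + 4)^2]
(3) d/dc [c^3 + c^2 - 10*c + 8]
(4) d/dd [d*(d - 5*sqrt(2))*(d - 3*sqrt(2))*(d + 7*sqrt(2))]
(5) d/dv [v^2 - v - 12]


(1) = 7.62*k^2 + 2.26*k - 0.33
(2) = 2*s + 8
(3) = 3*c^2 + 2*c - 10
(4) = 4*d^3 - 3*sqrt(2)*d^2 - 164*d + 210*sqrt(2)
(5) = 2*v - 1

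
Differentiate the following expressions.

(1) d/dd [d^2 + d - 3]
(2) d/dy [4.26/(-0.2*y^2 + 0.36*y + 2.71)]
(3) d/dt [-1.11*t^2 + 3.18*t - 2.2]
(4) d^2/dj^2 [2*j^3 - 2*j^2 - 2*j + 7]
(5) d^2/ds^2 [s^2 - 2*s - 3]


(1) = 2*d + 1
(2) = (1.704*y - 1.5336)/(-0.2*y^2 + 0.36*y + 2.71)^2
(3) = 3.18 - 2.22*t
(4) = 12*j - 4
(5) = 2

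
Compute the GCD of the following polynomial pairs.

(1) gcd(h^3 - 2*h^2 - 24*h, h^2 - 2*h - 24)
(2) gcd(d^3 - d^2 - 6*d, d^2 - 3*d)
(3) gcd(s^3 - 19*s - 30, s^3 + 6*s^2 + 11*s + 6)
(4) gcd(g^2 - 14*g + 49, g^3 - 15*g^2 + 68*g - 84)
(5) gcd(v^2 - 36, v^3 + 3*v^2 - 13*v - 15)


(1) = gcd(h*(h - 6)*(h + 4), (h - 6)*(h + 4)) = h^2 - 2*h - 24
(2) = gcd(d*(d - 3)*(d + 2), d*(d - 3)) = d^2 - 3*d
(3) = s^2 + 5*s + 6
(4) = gcd((g - 7)^2, (g - 7)*(g - 6)*(g - 2)) = g - 7
(5) = gcd((v - 6)*(v + 6), (v - 3)*(v + 1)*(v + 5)) = 1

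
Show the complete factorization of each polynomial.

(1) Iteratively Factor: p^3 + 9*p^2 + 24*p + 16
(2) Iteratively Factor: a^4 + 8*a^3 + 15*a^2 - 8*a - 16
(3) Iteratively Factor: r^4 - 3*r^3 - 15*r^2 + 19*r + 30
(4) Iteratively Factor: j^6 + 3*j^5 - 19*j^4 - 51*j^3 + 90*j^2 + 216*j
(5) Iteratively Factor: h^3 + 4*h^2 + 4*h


(1) = (p + 1)*(p^2 + 8*p + 16) = (p + 1)*(p + 4)*(p + 4)
(2) = (a + 4)*(a^3 + 4*a^2 - a - 4) = (a - 1)*(a + 4)*(a^2 + 5*a + 4) = (a - 1)*(a + 4)^2*(a + 1)
(3) = (r + 1)*(r^3 - 4*r^2 - 11*r + 30) = (r - 5)*(r + 1)*(r^2 + r - 6) = (r - 5)*(r - 2)*(r + 1)*(r + 3)
(4) = (j + 4)*(j^5 - j^4 - 15*j^3 + 9*j^2 + 54*j) = (j + 2)*(j + 4)*(j^4 - 3*j^3 - 9*j^2 + 27*j) = (j + 2)*(j + 3)*(j + 4)*(j^3 - 6*j^2 + 9*j) = (j - 3)*(j + 2)*(j + 3)*(j + 4)*(j^2 - 3*j) = j*(j - 3)*(j + 2)*(j + 3)*(j + 4)*(j - 3)
(5) = (h + 2)*(h^2 + 2*h) = (h + 2)^2*(h)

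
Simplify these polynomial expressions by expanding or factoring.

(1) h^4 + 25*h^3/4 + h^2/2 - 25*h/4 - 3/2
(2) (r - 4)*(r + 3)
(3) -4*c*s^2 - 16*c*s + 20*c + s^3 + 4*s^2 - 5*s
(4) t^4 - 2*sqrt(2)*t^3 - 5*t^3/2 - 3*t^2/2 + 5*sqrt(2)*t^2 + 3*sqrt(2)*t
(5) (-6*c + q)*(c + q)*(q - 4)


(1) = (h - 1)*(h + 1/4)*(h + 1)*(h + 6)
(2) = r^2 - r - 12
(3) = (-4*c + s)*(s - 1)*(s + 5)
(4) = t*(t - 3)*(t + 1/2)*(t - 2*sqrt(2))
(5) = -6*c^2*q + 24*c^2 - 5*c*q^2 + 20*c*q + q^3 - 4*q^2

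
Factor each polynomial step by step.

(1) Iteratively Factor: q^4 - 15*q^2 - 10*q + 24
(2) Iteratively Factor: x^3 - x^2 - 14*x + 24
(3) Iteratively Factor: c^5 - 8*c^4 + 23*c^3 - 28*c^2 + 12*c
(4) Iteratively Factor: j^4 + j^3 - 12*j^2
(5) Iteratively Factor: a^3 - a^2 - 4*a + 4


(1) = (q + 3)*(q^3 - 3*q^2 - 6*q + 8) = (q - 4)*(q + 3)*(q^2 + q - 2) = (q - 4)*(q - 1)*(q + 3)*(q + 2)
(2) = (x - 3)*(x^2 + 2*x - 8) = (x - 3)*(x + 4)*(x - 2)
(3) = (c - 1)*(c^4 - 7*c^3 + 16*c^2 - 12*c) = (c - 2)*(c - 1)*(c^3 - 5*c^2 + 6*c) = (c - 2)^2*(c - 1)*(c^2 - 3*c) = (c - 3)*(c - 2)^2*(c - 1)*(c)
(4) = (j)*(j^3 + j^2 - 12*j) = j*(j - 3)*(j^2 + 4*j) = j*(j - 3)*(j + 4)*(j)
(5) = (a + 2)*(a^2 - 3*a + 2) = (a - 2)*(a + 2)*(a - 1)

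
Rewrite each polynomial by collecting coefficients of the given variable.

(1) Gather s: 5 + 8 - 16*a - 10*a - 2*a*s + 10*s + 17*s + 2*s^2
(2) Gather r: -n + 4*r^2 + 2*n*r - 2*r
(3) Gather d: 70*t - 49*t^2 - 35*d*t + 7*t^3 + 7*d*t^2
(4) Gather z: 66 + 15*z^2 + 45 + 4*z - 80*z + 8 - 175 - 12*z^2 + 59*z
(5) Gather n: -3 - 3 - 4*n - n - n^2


(1) = -26*a + 2*s^2 + s*(27 - 2*a) + 13
(2) = -n + 4*r^2 + r*(2*n - 2)
(3) = d*(7*t^2 - 35*t) + 7*t^3 - 49*t^2 + 70*t
(4) = 3*z^2 - 17*z - 56
(5) = -n^2 - 5*n - 6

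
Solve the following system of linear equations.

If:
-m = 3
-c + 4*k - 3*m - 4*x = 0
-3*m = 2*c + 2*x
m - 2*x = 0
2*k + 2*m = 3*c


Then:
No Solution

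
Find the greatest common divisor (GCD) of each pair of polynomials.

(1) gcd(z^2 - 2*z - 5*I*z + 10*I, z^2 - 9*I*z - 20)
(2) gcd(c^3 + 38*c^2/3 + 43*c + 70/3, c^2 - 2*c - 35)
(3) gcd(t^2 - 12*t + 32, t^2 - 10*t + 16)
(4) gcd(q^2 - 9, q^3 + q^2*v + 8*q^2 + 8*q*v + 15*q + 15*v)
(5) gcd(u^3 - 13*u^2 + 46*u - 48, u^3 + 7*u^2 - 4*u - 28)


(1) = z - 5*I
(2) = c + 5
(3) = t - 8
(4) = gcd((q - 3)*(q + 3), (q + 3)*(q + 5)*(q + v)) = q + 3
(5) = gcd((u - 8)*(u - 3)*(u - 2), (u - 2)*(u + 2)*(u + 7)) = u - 2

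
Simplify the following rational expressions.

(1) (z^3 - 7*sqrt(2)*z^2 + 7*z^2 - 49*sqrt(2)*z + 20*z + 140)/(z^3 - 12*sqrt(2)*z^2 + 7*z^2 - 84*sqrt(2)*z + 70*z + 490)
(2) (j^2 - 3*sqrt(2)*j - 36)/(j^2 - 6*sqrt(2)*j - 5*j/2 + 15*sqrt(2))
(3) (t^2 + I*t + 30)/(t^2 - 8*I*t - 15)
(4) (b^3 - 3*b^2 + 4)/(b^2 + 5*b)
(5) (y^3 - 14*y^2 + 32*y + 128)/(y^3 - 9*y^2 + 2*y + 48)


(1) = (z - 2*sqrt(2))/(z - 7*sqrt(2))
(2) = (2*j + 6*sqrt(2))/(2*j - 5)
(3) = (t + 6*I)/(t - 3*I)
(4) = (b^3 - 3*b^2 + 4)/(b^2 + 5*b)
(5) = (y - 8)/(y - 3)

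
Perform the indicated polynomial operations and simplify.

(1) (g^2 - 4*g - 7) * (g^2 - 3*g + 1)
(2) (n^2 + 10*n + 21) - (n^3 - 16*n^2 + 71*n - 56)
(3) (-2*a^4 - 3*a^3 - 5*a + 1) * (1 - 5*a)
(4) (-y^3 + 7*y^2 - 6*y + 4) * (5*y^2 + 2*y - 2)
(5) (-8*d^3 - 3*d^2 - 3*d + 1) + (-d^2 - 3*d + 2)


(1) = g^4 - 7*g^3 + 6*g^2 + 17*g - 7
(2) = -n^3 + 17*n^2 - 61*n + 77
(3) = 10*a^5 + 13*a^4 - 3*a^3 + 25*a^2 - 10*a + 1
(4) = -5*y^5 + 33*y^4 - 14*y^3 - 6*y^2 + 20*y - 8
(5) = -8*d^3 - 4*d^2 - 6*d + 3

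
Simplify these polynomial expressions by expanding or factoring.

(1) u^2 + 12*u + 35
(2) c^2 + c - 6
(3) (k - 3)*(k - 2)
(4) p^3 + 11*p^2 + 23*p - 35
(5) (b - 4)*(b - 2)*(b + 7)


(1) = (u + 5)*(u + 7)
(2) = (c - 2)*(c + 3)
(3) = k^2 - 5*k + 6
(4) = (p - 1)*(p + 5)*(p + 7)
(5) = b^3 + b^2 - 34*b + 56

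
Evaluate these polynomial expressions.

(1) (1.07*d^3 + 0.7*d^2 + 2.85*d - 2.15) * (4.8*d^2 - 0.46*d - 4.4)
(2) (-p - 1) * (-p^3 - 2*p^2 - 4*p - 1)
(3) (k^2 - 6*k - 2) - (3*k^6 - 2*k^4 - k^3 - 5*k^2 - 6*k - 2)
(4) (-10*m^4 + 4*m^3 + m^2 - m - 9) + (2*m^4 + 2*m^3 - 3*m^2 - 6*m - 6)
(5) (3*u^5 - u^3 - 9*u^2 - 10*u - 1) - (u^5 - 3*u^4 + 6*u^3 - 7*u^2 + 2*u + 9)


(1) = 5.136*d^5 + 2.8678*d^4 + 8.65*d^3 - 14.711*d^2 - 11.551*d + 9.46
(2) = p^4 + 3*p^3 + 6*p^2 + 5*p + 1
(3) = -3*k^6 + 2*k^4 + k^3 + 6*k^2
(4) = -8*m^4 + 6*m^3 - 2*m^2 - 7*m - 15
(5) = 2*u^5 + 3*u^4 - 7*u^3 - 2*u^2 - 12*u - 10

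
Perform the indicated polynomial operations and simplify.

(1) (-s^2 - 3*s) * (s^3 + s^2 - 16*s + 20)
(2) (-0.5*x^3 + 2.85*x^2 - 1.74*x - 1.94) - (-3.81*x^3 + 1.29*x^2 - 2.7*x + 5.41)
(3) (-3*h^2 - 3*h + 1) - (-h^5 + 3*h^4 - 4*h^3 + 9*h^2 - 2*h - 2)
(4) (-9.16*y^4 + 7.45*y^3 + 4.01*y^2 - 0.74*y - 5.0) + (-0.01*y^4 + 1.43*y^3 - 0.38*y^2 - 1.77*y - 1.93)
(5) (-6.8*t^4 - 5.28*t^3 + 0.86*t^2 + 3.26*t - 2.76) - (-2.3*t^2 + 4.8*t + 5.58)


(1) = -s^5 - 4*s^4 + 13*s^3 + 28*s^2 - 60*s
(2) = 3.31*x^3 + 1.56*x^2 + 0.96*x - 7.35
(3) = h^5 - 3*h^4 + 4*h^3 - 12*h^2 - h + 3
(4) = -9.17*y^4 + 8.88*y^3 + 3.63*y^2 - 2.51*y - 6.93
(5) = -6.8*t^4 - 5.28*t^3 + 3.16*t^2 - 1.54*t - 8.34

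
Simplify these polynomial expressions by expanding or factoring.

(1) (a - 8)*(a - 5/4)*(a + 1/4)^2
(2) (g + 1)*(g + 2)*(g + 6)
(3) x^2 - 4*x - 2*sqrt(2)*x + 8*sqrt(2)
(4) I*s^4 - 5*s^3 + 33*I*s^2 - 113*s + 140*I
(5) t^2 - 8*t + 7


(1) = a^4 - 35*a^3/4 + 87*a^2/16 + 283*a/64 + 5/8
(2) = g^3 + 9*g^2 + 20*g + 12
(3) = (x - 4)*(x - 2*sqrt(2))
(4) = (s - 5*I)*(s + 4*I)*(s + 7*I)*(I*s + 1)
(5) = (t - 7)*(t - 1)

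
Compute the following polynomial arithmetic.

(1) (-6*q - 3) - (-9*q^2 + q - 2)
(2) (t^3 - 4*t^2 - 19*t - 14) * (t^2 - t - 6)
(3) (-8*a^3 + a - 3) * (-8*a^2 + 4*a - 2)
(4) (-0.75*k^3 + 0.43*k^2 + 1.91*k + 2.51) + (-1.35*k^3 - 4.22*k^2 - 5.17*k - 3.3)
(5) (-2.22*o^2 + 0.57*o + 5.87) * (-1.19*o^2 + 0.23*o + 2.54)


(1) = 9*q^2 - 7*q - 1
(2) = t^5 - 5*t^4 - 21*t^3 + 29*t^2 + 128*t + 84
(3) = 64*a^5 - 32*a^4 + 8*a^3 + 28*a^2 - 14*a + 6
(4) = -2.1*k^3 - 3.79*k^2 - 3.26*k - 0.79
(5) = 2.6418*o^4 - 1.1889*o^3 - 12.493*o^2 + 2.7979*o + 14.9098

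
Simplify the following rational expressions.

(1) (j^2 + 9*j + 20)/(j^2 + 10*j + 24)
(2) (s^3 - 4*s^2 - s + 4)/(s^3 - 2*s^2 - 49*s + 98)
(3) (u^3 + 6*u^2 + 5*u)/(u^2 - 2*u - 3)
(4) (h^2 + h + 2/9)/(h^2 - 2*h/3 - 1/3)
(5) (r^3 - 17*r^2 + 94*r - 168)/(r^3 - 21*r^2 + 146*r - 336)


(1) = (j + 5)/(j + 6)
(2) = (s^3 - 4*s^2 - s + 4)/(s^3 - 2*s^2 - 49*s + 98)
(3) = (u^2 + 5*u)/(u - 3)
(4) = (3*h + 2)/(3*h - 3)
(5) = (r - 4)/(r - 8)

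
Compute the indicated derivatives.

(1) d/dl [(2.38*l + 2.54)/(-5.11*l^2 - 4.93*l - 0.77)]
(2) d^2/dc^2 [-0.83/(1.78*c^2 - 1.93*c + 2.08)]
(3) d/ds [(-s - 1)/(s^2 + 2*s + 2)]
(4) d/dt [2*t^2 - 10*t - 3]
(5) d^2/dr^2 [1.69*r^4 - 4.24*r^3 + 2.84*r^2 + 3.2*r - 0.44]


(1) = (12.1618*l^2 + 25.9588*l + 10.6896)/(26.1121*l^4 + 50.3846*l^3 + 32.1743*l^2 + 7.5922*l + 0.5929)
(2) = (5.259544*c^2 - 5.702764*c - 0.83*(3.56*c - 1.93)*(7.12*c - 3.86) + 6.145984)/(1.78*c^2 - 1.93*c + 2.08)^3
(3) = s*(s + 2)/(s^4 + 4*s^3 + 8*s^2 + 8*s + 4)
(4) = 4*t - 10
(5) = 20.28*r^2 - 25.44*r + 5.68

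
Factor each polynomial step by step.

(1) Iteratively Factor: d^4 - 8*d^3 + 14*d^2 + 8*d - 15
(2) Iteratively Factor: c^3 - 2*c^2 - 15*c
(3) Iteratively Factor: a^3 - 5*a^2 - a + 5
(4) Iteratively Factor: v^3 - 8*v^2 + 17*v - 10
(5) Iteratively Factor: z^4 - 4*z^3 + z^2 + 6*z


(1) = (d + 1)*(d^3 - 9*d^2 + 23*d - 15) = (d - 5)*(d + 1)*(d^2 - 4*d + 3) = (d - 5)*(d - 3)*(d + 1)*(d - 1)
(2) = (c)*(c^2 - 2*c - 15) = c*(c + 3)*(c - 5)
(3) = (a - 1)*(a^2 - 4*a - 5) = (a - 5)*(a - 1)*(a + 1)
(4) = (v - 2)*(v^2 - 6*v + 5) = (v - 5)*(v - 2)*(v - 1)
(5) = (z + 1)*(z^3 - 5*z^2 + 6*z) = (z - 3)*(z + 1)*(z^2 - 2*z) = (z - 3)*(z - 2)*(z + 1)*(z)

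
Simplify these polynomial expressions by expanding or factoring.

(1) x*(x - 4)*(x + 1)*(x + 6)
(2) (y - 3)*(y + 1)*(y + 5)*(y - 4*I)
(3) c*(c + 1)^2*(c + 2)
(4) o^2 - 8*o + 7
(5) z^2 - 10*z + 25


(1) = x^4 + 3*x^3 - 22*x^2 - 24*x
(2) = y^4 + 3*y^3 - 4*I*y^3 - 13*y^2 - 12*I*y^2 - 15*y + 52*I*y + 60*I
(3) = c^4 + 4*c^3 + 5*c^2 + 2*c
(4) = (o - 7)*(o - 1)
(5) = (z - 5)^2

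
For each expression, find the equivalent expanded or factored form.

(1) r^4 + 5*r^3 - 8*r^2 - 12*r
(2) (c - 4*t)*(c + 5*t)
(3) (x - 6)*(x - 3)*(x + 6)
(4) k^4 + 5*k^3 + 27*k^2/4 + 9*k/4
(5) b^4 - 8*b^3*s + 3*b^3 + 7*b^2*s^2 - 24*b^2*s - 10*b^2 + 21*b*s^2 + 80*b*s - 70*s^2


(1) = r*(r - 2)*(r + 1)*(r + 6)
(2) = c^2 + c*t - 20*t^2
(3) = x^3 - 3*x^2 - 36*x + 108
(4) = k*(k + 1/2)*(k + 3/2)*(k + 3)
(5) = (b - 2)*(b + 5)*(b - 7*s)*(b - s)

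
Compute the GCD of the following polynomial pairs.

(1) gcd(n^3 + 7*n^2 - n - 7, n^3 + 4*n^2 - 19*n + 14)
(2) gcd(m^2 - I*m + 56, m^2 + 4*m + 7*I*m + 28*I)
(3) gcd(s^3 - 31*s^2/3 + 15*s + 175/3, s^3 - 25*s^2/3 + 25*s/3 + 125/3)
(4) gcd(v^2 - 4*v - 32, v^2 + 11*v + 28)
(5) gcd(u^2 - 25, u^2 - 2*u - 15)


(1) = gcd((n - 1)*(n + 1)*(n + 7), (n - 2)*(n - 1)*(n + 7)) = n^2 + 6*n - 7
(2) = m + 7*I
(3) = s^2 - 10*s/3 - 25/3
(4) = gcd((v - 8)*(v + 4), (v + 4)*(v + 7)) = v + 4
(5) = u - 5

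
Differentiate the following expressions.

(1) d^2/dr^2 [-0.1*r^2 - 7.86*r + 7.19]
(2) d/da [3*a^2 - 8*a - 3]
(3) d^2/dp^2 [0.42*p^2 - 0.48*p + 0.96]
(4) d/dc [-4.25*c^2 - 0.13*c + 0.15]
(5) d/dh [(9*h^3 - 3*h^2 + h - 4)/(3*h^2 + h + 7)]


(1) = -0.200000000000000
(2) = 6*a - 8
(3) = 0.840000000000000
(4) = -8.5*c - 0.13
(5) = (27*h^4 + 18*h^3 + 183*h^2 - 18*h + 11)/(9*h^4 + 6*h^3 + 43*h^2 + 14*h + 49)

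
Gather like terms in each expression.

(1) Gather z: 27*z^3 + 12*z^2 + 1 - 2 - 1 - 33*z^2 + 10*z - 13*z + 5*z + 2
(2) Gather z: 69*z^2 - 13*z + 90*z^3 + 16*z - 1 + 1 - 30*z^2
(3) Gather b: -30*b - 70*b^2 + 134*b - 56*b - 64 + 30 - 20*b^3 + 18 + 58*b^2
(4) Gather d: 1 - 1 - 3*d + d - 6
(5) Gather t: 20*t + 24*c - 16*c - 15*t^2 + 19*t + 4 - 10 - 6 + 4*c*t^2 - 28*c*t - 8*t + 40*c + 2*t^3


(1) = 27*z^3 - 21*z^2 + 2*z
(2) = 90*z^3 + 39*z^2 + 3*z
(3) = -20*b^3 - 12*b^2 + 48*b - 16
(4) = -2*d - 6
(5) = 48*c + 2*t^3 + t^2*(4*c - 15) + t*(31 - 28*c) - 12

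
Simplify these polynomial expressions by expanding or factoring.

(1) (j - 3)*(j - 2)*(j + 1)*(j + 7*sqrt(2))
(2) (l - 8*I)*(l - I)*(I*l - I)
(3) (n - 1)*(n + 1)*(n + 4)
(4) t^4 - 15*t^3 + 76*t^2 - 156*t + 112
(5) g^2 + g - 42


(1) = j^4 - 4*j^3 + 7*sqrt(2)*j^3 - 28*sqrt(2)*j^2 + j^2 + 6*j + 7*sqrt(2)*j + 42*sqrt(2)
(2) = I*l^3 + 9*l^2 - I*l^2 - 9*l - 8*I*l + 8*I
(3) = n^3 + 4*n^2 - n - 4
(4) = (t - 7)*(t - 4)*(t - 2)^2
(5) = (g - 6)*(g + 7)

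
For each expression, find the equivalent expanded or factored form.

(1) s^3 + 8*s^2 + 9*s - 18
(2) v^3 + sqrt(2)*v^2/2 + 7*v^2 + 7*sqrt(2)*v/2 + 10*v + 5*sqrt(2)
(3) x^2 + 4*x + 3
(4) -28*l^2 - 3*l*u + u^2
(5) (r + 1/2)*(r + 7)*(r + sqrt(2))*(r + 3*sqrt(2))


(1) = (s - 1)*(s + 3)*(s + 6)
(2) = (v + 2)*(v + 5)*(v + sqrt(2)/2)
(3) = (x + 1)*(x + 3)
(4) = (-7*l + u)*(4*l + u)
(5) = r^4 + 4*sqrt(2)*r^3 + 15*r^3/2 + 19*r^2/2 + 30*sqrt(2)*r^2 + 14*sqrt(2)*r + 45*r + 21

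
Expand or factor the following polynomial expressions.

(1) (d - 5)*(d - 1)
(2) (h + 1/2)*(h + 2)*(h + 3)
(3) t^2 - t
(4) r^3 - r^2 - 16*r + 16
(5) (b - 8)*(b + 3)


(1) = d^2 - 6*d + 5
(2) = h^3 + 11*h^2/2 + 17*h/2 + 3
(3) = t*(t - 1)
(4) = (r - 4)*(r - 1)*(r + 4)
(5) = b^2 - 5*b - 24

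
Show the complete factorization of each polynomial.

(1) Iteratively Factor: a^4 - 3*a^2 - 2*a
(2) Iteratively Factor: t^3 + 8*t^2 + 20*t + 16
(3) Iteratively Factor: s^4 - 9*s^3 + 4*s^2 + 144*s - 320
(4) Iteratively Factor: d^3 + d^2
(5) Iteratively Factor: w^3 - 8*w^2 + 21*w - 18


(1) = (a + 1)*(a^3 - a^2 - 2*a) = (a - 2)*(a + 1)*(a^2 + a) = (a - 2)*(a + 1)^2*(a)
(2) = (t + 4)*(t^2 + 4*t + 4) = (t + 2)*(t + 4)*(t + 2)
(3) = (s - 4)*(s^3 - 5*s^2 - 16*s + 80) = (s - 5)*(s - 4)*(s^2 - 16) = (s - 5)*(s - 4)^2*(s + 4)
(4) = (d)*(d^2 + d) = d^2*(d + 1)
(5) = (w - 2)*(w^2 - 6*w + 9) = (w - 3)*(w - 2)*(w - 3)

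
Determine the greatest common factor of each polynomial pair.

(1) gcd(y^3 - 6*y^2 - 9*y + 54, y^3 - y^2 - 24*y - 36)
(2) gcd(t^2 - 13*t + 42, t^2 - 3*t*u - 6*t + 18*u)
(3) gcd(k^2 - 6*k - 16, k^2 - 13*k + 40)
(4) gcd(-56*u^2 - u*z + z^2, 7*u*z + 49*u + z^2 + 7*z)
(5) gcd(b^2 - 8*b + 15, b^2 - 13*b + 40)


(1) = y^2 - 3*y - 18
(2) = t - 6
(3) = k - 8
(4) = gcd((-8*u + z)*(7*u + z), (7*u + z)*(z + 7)) = 7*u + z
(5) = gcd((b - 5)*(b - 3), (b - 8)*(b - 5)) = b - 5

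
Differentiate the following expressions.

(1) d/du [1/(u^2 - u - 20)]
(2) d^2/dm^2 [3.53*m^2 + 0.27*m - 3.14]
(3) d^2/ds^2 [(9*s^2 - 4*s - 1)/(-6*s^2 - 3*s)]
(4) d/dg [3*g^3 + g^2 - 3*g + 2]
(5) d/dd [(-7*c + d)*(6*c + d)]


(1) = (1 - 2*u)/(-u^2 + u + 20)^2
(2) = 7.06000000000000
(3) = 2*(34*s^3 + 12*s^2 + 6*s + 1)/(3*s^3*(8*s^3 + 12*s^2 + 6*s + 1))
(4) = 9*g^2 + 2*g - 3
(5) = -c + 2*d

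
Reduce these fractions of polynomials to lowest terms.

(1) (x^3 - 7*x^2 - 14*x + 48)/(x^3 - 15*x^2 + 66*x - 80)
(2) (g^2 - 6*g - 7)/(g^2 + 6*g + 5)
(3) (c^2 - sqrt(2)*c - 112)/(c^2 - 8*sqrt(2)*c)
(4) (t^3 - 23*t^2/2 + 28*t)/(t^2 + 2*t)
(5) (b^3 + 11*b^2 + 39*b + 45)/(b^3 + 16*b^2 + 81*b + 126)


(1) = (x + 3)/(x - 5)
(2) = (g - 7)/(g + 5)
(3) = (c + 7*sqrt(2))/c
(4) = (2*t^2 - 23*t + 56)/(2*t + 4)
(5) = (b^2 + 8*b + 15)/(b^2 + 13*b + 42)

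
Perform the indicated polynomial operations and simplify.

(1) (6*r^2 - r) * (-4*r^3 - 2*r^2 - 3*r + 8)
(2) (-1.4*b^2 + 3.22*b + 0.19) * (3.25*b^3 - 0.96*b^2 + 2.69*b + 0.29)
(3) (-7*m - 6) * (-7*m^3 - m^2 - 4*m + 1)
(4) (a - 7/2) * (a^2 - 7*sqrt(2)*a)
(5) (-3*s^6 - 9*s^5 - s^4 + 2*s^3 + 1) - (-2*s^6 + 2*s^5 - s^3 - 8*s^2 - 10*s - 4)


(1) = -24*r^5 - 8*r^4 - 16*r^3 + 51*r^2 - 8*r
(2) = -4.55*b^5 + 11.809*b^4 - 6.2397*b^3 + 8.0734*b^2 + 1.4449*b + 0.0551
(3) = 49*m^4 + 49*m^3 + 34*m^2 + 17*m - 6
(4) = a^3 - 7*sqrt(2)*a^2 - 7*a^2/2 + 49*sqrt(2)*a/2
(5) = -s^6 - 11*s^5 - s^4 + 3*s^3 + 8*s^2 + 10*s + 5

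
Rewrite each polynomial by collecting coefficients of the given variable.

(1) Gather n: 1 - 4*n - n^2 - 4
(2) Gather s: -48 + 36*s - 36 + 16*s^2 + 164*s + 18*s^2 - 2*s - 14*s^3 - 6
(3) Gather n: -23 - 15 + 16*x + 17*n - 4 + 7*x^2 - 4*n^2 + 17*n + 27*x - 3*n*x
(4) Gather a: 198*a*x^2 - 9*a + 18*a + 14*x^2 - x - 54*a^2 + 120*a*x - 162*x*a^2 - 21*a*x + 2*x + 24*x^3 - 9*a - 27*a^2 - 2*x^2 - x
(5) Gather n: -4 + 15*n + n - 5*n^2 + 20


(1) = -n^2 - 4*n - 3
(2) = -14*s^3 + 34*s^2 + 198*s - 90
(3) = -4*n^2 + n*(34 - 3*x) + 7*x^2 + 43*x - 42
(4) = a^2*(-162*x - 81) + a*(198*x^2 + 99*x) + 24*x^3 + 12*x^2
(5) = -5*n^2 + 16*n + 16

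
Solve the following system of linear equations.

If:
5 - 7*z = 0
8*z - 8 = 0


Then:
No Solution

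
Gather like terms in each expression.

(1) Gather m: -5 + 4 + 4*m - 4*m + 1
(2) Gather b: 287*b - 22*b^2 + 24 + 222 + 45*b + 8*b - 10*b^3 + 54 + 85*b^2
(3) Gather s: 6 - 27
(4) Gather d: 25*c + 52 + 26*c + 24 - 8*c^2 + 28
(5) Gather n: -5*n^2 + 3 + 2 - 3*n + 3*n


(1) = 0
(2) = -10*b^3 + 63*b^2 + 340*b + 300
(3) = -21
(4) = -8*c^2 + 51*c + 104
(5) = 5 - 5*n^2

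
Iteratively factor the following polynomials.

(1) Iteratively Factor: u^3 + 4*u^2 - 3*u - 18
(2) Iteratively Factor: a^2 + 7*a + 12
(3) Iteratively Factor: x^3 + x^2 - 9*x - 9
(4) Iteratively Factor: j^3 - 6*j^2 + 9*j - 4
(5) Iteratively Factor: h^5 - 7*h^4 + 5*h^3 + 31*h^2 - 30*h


(1) = (u + 3)*(u^2 + u - 6) = (u + 3)^2*(u - 2)
(2) = (a + 3)*(a + 4)
(3) = (x - 3)*(x^2 + 4*x + 3) = (x - 3)*(x + 1)*(x + 3)
(4) = (j - 1)*(j^2 - 5*j + 4) = (j - 4)*(j - 1)*(j - 1)
(5) = (h)*(h^4 - 7*h^3 + 5*h^2 + 31*h - 30) = h*(h - 5)*(h^3 - 2*h^2 - 5*h + 6) = h*(h - 5)*(h + 2)*(h^2 - 4*h + 3) = h*(h - 5)*(h - 1)*(h + 2)*(h - 3)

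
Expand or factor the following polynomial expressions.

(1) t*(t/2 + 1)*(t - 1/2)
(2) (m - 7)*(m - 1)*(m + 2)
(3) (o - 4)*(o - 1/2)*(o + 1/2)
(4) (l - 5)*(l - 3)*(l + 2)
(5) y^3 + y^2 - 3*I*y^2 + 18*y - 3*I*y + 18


(1) = t^3/2 + 3*t^2/4 - t/2
(2) = m^3 - 6*m^2 - 9*m + 14
(3) = o^3 - 4*o^2 - o/4 + 1
(4) = l^3 - 6*l^2 - l + 30
(5) = (y + 1)*(y - 6*I)*(y + 3*I)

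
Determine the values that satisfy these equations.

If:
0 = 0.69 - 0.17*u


Then:
u = 4.06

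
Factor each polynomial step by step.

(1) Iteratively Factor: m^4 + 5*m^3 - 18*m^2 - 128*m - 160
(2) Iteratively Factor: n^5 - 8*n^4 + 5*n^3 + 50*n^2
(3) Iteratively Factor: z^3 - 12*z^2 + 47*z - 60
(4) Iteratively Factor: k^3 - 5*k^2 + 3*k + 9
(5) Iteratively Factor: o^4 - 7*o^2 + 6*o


(1) = (m + 2)*(m^3 + 3*m^2 - 24*m - 80) = (m + 2)*(m + 4)*(m^2 - m - 20) = (m + 2)*(m + 4)^2*(m - 5)
(2) = (n - 5)*(n^4 - 3*n^3 - 10*n^2) = (n - 5)^2*(n^3 + 2*n^2) = (n - 5)^2*(n + 2)*(n^2) = n*(n - 5)^2*(n + 2)*(n)
(3) = (z - 3)*(z^2 - 9*z + 20) = (z - 5)*(z - 3)*(z - 4)
(4) = (k - 3)*(k^2 - 2*k - 3) = (k - 3)^2*(k + 1)
(5) = (o)*(o^3 - 7*o + 6) = o*(o - 1)*(o^2 + o - 6) = o*(o - 2)*(o - 1)*(o + 3)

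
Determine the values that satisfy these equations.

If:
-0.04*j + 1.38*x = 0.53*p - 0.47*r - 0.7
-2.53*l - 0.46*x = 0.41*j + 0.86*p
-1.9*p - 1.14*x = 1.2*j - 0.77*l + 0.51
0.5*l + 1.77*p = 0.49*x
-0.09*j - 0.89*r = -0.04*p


Then:
j = 0.43
l = 0.09
p = -0.18
r = -0.05
x = -0.54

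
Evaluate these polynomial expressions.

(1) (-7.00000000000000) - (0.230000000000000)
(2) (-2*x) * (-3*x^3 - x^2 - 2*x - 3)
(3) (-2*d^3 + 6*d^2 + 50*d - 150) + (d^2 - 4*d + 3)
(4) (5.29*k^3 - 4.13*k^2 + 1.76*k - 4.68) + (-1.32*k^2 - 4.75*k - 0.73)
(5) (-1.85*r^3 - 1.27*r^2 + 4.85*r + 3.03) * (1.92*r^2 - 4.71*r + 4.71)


(1) = -7.23000000000000
(2) = 6*x^4 + 2*x^3 + 4*x^2 + 6*x
(3) = -2*d^3 + 7*d^2 + 46*d - 147
(4) = 5.29*k^3 - 5.45*k^2 - 2.99*k - 5.41
(5) = -3.552*r^5 + 6.2751*r^4 + 6.5802*r^3 - 23.0076*r^2 + 8.5722*r + 14.2713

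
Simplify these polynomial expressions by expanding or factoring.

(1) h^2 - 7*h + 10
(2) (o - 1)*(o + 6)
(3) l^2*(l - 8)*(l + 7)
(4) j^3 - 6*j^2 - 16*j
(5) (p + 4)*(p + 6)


(1) = (h - 5)*(h - 2)
(2) = o^2 + 5*o - 6
(3) = l^4 - l^3 - 56*l^2
(4) = j*(j - 8)*(j + 2)
(5) = p^2 + 10*p + 24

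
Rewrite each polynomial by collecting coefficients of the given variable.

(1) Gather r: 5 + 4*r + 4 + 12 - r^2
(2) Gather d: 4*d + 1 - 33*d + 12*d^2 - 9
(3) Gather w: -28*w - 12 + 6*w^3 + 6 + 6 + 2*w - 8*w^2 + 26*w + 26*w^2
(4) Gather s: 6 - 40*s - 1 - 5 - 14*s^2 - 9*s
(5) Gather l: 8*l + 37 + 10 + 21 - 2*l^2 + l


(1) = -r^2 + 4*r + 21
(2) = 12*d^2 - 29*d - 8
(3) = 6*w^3 + 18*w^2
(4) = -14*s^2 - 49*s
(5) = -2*l^2 + 9*l + 68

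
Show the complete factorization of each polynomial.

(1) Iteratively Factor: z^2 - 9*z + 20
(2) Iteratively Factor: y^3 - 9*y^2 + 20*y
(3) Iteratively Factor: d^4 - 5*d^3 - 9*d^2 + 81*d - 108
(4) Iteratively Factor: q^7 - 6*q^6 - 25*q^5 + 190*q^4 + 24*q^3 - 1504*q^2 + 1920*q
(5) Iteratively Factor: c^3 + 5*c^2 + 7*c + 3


(1) = (z - 5)*(z - 4)
(2) = (y - 4)*(y^2 - 5*y) = y*(y - 4)*(y - 5)
(3) = (d - 3)*(d^3 - 2*d^2 - 15*d + 36) = (d - 3)^2*(d^2 + d - 12) = (d - 3)^2*(d + 4)*(d - 3)
(4) = (q + 4)*(q^6 - 10*q^5 + 15*q^4 + 130*q^3 - 496*q^2 + 480*q) = q*(q + 4)*(q^5 - 10*q^4 + 15*q^3 + 130*q^2 - 496*q + 480) = q*(q - 3)*(q + 4)*(q^4 - 7*q^3 - 6*q^2 + 112*q - 160) = q*(q - 5)*(q - 3)*(q + 4)*(q^3 - 2*q^2 - 16*q + 32) = q*(q - 5)*(q - 3)*(q + 4)^2*(q^2 - 6*q + 8) = q*(q - 5)*(q - 3)*(q - 2)*(q + 4)^2*(q - 4)
(5) = (c + 1)*(c^2 + 4*c + 3) = (c + 1)*(c + 3)*(c + 1)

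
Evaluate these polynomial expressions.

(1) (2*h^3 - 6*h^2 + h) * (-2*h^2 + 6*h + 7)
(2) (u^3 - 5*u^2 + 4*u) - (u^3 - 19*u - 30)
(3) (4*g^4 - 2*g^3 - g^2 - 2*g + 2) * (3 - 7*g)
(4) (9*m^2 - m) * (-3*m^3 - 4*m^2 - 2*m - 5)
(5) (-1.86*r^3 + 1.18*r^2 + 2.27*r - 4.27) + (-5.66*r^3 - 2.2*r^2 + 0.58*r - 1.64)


(1) = -4*h^5 + 24*h^4 - 24*h^3 - 36*h^2 + 7*h
(2) = -5*u^2 + 23*u + 30
(3) = -28*g^5 + 26*g^4 + g^3 + 11*g^2 - 20*g + 6
(4) = -27*m^5 - 33*m^4 - 14*m^3 - 43*m^2 + 5*m
(5) = -7.52*r^3 - 1.02*r^2 + 2.85*r - 5.91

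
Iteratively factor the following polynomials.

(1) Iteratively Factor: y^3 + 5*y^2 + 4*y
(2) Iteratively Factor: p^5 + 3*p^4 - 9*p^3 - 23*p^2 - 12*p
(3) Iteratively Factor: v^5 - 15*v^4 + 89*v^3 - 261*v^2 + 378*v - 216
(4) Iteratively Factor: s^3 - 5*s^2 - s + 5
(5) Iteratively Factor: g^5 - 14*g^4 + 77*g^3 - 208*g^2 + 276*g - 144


(1) = (y + 4)*(y^2 + y) = y*(y + 4)*(y + 1)
(2) = (p + 1)*(p^4 + 2*p^3 - 11*p^2 - 12*p) = (p + 1)^2*(p^3 + p^2 - 12*p) = (p + 1)^2*(p + 4)*(p^2 - 3*p) = (p - 3)*(p + 1)^2*(p + 4)*(p)
(3) = (v - 3)*(v^4 - 12*v^3 + 53*v^2 - 102*v + 72) = (v - 3)*(v - 2)*(v^3 - 10*v^2 + 33*v - 36) = (v - 3)^2*(v - 2)*(v^2 - 7*v + 12) = (v - 3)^3*(v - 2)*(v - 4)
(4) = (s - 5)*(s^2 - 1) = (s - 5)*(s - 1)*(s + 1)
(5) = (g - 4)*(g^4 - 10*g^3 + 37*g^2 - 60*g + 36) = (g - 4)*(g - 2)*(g^3 - 8*g^2 + 21*g - 18) = (g - 4)*(g - 3)*(g - 2)*(g^2 - 5*g + 6) = (g - 4)*(g - 3)*(g - 2)^2*(g - 3)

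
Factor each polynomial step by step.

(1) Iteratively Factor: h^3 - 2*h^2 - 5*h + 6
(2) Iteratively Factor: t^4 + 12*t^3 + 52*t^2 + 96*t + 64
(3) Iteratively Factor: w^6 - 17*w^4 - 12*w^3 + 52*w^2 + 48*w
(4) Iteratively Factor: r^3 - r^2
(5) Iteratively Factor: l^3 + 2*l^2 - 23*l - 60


(1) = (h - 3)*(h^2 + h - 2) = (h - 3)*(h - 1)*(h + 2)
(2) = (t + 2)*(t^3 + 10*t^2 + 32*t + 32) = (t + 2)^2*(t^2 + 8*t + 16) = (t + 2)^2*(t + 4)*(t + 4)
(3) = (w + 2)*(w^5 - 2*w^4 - 13*w^3 + 14*w^2 + 24*w) = (w - 4)*(w + 2)*(w^4 + 2*w^3 - 5*w^2 - 6*w) = w*(w - 4)*(w + 2)*(w^3 + 2*w^2 - 5*w - 6) = w*(w - 4)*(w + 2)*(w + 3)*(w^2 - w - 2) = w*(w - 4)*(w + 1)*(w + 2)*(w + 3)*(w - 2)
(4) = (r - 1)*(r^2) = r*(r - 1)*(r)
(5) = (l + 3)*(l^2 - l - 20) = (l - 5)*(l + 3)*(l + 4)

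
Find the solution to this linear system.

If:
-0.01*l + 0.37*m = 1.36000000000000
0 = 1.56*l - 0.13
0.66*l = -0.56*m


Then:
No Solution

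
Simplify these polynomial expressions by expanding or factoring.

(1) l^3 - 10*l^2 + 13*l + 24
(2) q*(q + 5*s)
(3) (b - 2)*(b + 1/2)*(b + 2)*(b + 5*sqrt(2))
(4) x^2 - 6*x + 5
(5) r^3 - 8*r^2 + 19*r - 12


(1) = (l - 8)*(l - 3)*(l + 1)
(2) = q^2 + 5*q*s
(3) = b^4 + b^3/2 + 5*sqrt(2)*b^3 - 4*b^2 + 5*sqrt(2)*b^2/2 - 20*sqrt(2)*b - 2*b - 10*sqrt(2)
(4) = (x - 5)*(x - 1)
(5) = (r - 4)*(r - 3)*(r - 1)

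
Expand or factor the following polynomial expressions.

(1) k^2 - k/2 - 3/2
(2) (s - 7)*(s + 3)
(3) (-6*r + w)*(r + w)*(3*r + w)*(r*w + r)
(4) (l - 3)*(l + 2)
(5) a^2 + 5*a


(1) = (k - 3/2)*(k + 1)
(2) = s^2 - 4*s - 21
(3) = -18*r^4*w - 18*r^4 - 21*r^3*w^2 - 21*r^3*w - 2*r^2*w^3 - 2*r^2*w^2 + r*w^4 + r*w^3
(4) = l^2 - l - 6
(5) = a*(a + 5)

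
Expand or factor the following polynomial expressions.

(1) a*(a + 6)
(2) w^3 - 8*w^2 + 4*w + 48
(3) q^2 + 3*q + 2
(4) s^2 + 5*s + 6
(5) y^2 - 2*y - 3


(1) = a^2 + 6*a
(2) = (w - 6)*(w - 4)*(w + 2)
(3) = (q + 1)*(q + 2)
(4) = (s + 2)*(s + 3)
(5) = (y - 3)*(y + 1)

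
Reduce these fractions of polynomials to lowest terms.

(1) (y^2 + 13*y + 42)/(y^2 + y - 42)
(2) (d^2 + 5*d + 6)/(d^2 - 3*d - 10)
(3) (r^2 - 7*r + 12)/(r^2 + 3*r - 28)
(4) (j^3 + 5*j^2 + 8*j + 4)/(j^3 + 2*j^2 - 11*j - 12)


(1) = (y + 6)/(y - 6)
(2) = (d + 3)/(d - 5)
(3) = (r - 3)/(r + 7)
(4) = (j^2 + 4*j + 4)/(j^2 + j - 12)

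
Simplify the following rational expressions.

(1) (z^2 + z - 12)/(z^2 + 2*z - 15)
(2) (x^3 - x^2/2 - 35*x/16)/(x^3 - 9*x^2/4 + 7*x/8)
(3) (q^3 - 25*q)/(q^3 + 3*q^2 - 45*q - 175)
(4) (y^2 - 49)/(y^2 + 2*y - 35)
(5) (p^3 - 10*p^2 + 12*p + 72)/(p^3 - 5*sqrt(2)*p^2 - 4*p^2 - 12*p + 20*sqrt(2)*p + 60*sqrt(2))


(1) = (z + 4)/(z + 5)
(2) = (4*x + 5)/(4*x - 2)
(3) = (q^2 - 5*q)/(q^2 - 2*q - 35)
(4) = (y - 7)/(y - 5)
(5) = (p - 6)/(p - 5*sqrt(2))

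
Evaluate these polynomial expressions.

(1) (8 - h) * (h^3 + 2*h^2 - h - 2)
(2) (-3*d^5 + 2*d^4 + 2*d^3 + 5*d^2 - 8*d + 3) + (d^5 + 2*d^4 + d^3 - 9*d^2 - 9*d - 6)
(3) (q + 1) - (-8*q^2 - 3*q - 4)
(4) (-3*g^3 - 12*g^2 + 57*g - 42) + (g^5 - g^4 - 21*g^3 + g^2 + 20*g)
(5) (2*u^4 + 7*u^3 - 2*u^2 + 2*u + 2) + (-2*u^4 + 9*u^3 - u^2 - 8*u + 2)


(1) = -h^4 + 6*h^3 + 17*h^2 - 6*h - 16
(2) = -2*d^5 + 4*d^4 + 3*d^3 - 4*d^2 - 17*d - 3
(3) = 8*q^2 + 4*q + 5
(4) = g^5 - g^4 - 24*g^3 - 11*g^2 + 77*g - 42
(5) = 16*u^3 - 3*u^2 - 6*u + 4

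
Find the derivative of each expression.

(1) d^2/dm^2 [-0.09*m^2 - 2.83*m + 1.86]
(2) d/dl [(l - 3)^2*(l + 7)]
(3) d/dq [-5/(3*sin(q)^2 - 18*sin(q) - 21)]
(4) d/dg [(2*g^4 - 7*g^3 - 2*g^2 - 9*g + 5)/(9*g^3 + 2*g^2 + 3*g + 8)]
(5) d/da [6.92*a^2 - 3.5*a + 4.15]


(1) = -0.180000000000000
(2) = (l - 3)*(3*l + 11)
(3) = 10*(sin(q) - 3)*cos(q)/(3*(sin(q) - 7)^2*(sin(q) + 1)^2)
(4) = (18*g^6 + 8*g^5 + 22*g^4 + 184*g^3 - 291*g^2 - 52*g - 87)/(81*g^6 + 36*g^5 + 58*g^4 + 156*g^3 + 41*g^2 + 48*g + 64)
(5) = 13.84*a - 3.5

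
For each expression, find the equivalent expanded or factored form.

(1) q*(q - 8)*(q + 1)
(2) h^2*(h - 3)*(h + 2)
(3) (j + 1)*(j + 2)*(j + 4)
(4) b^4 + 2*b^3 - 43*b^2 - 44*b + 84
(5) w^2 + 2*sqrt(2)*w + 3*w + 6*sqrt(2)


(1) = q^3 - 7*q^2 - 8*q
(2) = h^4 - h^3 - 6*h^2
(3) = j^3 + 7*j^2 + 14*j + 8
(4) = (b - 6)*(b - 1)*(b + 2)*(b + 7)
(5) = (w + 3)*(w + 2*sqrt(2))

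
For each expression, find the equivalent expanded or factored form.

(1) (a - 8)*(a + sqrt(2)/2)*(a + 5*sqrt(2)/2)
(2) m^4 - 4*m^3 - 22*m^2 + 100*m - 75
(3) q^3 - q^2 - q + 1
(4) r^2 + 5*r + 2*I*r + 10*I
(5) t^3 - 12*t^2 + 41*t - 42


(1) = a^3 - 8*a^2 + 3*sqrt(2)*a^2 - 24*sqrt(2)*a + 5*a/2 - 20
(2) = (m - 5)*(m - 3)*(m - 1)*(m + 5)
(3) = (q - 1)^2*(q + 1)
(4) = (r + 5)*(r + 2*I)
(5) = (t - 7)*(t - 3)*(t - 2)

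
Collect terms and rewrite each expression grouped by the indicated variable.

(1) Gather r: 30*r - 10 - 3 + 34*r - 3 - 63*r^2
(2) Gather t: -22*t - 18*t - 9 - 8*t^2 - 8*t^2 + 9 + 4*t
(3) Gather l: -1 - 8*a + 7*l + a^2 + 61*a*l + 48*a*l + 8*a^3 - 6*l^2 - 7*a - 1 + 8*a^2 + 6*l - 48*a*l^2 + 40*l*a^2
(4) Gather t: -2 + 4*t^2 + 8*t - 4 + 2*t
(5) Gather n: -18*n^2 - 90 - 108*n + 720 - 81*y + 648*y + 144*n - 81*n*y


(1) = -63*r^2 + 64*r - 16
(2) = -16*t^2 - 36*t
(3) = 8*a^3 + 9*a^2 - 15*a + l^2*(-48*a - 6) + l*(40*a^2 + 109*a + 13) - 2
(4) = 4*t^2 + 10*t - 6
(5) = -18*n^2 + n*(36 - 81*y) + 567*y + 630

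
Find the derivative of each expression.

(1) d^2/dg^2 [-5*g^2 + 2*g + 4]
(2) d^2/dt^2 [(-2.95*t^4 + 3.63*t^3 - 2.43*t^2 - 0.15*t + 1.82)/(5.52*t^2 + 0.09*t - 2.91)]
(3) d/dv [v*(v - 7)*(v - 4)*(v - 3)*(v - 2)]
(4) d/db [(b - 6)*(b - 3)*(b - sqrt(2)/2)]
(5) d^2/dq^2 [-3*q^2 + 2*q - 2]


(1) = -10
(2) = (-179.77536*t^6 - 8.79336*t^5 + 284.17527*t^4 + 122.312646*t^3 - 206.93961*t^2 + 175.403394*t + 17.265996)/(168.196608*t^6 + 8.227008*t^5 - 265.872456*t^4 - 8.673399*t^3 + 140.161023*t^2 + 2.286387*t - 24.642171)
(3) = 5*v^4 - 64*v^3 + 267*v^2 - 412*v + 168
(4) = 3*b^2 - 18*b - sqrt(2)*b + 9*sqrt(2)/2 + 18
(5) = -6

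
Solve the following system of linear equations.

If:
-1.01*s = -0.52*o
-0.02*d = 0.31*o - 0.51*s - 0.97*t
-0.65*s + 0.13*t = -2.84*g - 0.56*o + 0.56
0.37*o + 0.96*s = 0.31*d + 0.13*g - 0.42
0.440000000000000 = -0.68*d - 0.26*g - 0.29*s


Then:
d = -0.60
g = 0.25
o = -0.66
s = -0.34
t = -0.04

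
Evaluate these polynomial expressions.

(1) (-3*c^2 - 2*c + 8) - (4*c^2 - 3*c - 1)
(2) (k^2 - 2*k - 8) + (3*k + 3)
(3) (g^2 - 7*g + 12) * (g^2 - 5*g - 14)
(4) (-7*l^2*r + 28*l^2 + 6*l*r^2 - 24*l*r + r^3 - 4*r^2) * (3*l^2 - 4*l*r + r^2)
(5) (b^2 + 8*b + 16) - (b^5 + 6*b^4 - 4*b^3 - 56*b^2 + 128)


(1) = -7*c^2 + c + 9
(2) = k^2 + k - 5
(3) = g^4 - 12*g^3 + 33*g^2 + 38*g - 168
(4) = -21*l^4*r + 84*l^4 + 46*l^3*r^2 - 184*l^3*r - 28*l^2*r^3 + 112*l^2*r^2 + 2*l*r^4 - 8*l*r^3 + r^5 - 4*r^4
(5) = -b^5 - 6*b^4 + 4*b^3 + 57*b^2 + 8*b - 112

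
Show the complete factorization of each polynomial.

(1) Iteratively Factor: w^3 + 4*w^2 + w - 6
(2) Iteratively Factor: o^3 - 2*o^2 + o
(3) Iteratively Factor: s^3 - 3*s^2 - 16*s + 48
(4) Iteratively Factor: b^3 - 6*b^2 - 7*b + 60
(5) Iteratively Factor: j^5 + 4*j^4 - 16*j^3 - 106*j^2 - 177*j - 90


(1) = (w + 3)*(w^2 + w - 2) = (w + 2)*(w + 3)*(w - 1)
(2) = (o - 1)*(o^2 - o) = (o - 1)^2*(o)
(3) = (s - 3)*(s^2 - 16) = (s - 4)*(s - 3)*(s + 4)
(4) = (b + 3)*(b^2 - 9*b + 20) = (b - 5)*(b + 3)*(b - 4)
(5) = (j - 5)*(j^4 + 9*j^3 + 29*j^2 + 39*j + 18) = (j - 5)*(j + 3)*(j^3 + 6*j^2 + 11*j + 6) = (j - 5)*(j + 1)*(j + 3)*(j^2 + 5*j + 6) = (j - 5)*(j + 1)*(j + 2)*(j + 3)*(j + 3)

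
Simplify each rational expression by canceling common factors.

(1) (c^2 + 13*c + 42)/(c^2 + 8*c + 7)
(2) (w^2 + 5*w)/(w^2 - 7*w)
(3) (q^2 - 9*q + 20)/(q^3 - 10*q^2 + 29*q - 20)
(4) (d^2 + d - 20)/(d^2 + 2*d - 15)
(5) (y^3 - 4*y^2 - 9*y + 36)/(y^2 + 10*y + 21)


(1) = (c + 6)/(c + 1)
(2) = (w + 5)/(w - 7)
(3) = 1/(q - 1)
(4) = (d - 4)/(d - 3)
(5) = (y^2 - 7*y + 12)/(y + 7)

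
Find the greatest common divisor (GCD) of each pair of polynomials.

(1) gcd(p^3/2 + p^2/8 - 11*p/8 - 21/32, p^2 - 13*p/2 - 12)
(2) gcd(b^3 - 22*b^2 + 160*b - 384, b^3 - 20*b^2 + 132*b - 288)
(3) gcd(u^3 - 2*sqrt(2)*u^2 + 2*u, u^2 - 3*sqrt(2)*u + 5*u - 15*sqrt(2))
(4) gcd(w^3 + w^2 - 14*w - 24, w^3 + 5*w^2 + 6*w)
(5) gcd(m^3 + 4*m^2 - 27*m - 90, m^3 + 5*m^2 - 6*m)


(1) = p + 3/2
(2) = b^2 - 14*b + 48
(3) = gcd(u*(u - sqrt(2))^2, (u + 5)*(u - 3*sqrt(2))) = 1
(4) = w^2 + 5*w + 6
(5) = gcd((m - 5)*(m + 3)*(m + 6), m*(m - 1)*(m + 6)) = m + 6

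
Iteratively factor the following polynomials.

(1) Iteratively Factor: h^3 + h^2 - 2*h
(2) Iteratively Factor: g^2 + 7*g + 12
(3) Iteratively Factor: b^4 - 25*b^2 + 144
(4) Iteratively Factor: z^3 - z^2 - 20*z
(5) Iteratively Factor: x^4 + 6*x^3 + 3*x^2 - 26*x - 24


(1) = (h + 2)*(h^2 - h) = h*(h + 2)*(h - 1)
(2) = (g + 3)*(g + 4)
(3) = (b - 4)*(b^3 + 4*b^2 - 9*b - 36) = (b - 4)*(b + 4)*(b^2 - 9) = (b - 4)*(b + 3)*(b + 4)*(b - 3)
(4) = (z + 4)*(z^2 - 5*z) = (z - 5)*(z + 4)*(z)
(5) = (x + 4)*(x^3 + 2*x^2 - 5*x - 6) = (x - 2)*(x + 4)*(x^2 + 4*x + 3) = (x - 2)*(x + 1)*(x + 4)*(x + 3)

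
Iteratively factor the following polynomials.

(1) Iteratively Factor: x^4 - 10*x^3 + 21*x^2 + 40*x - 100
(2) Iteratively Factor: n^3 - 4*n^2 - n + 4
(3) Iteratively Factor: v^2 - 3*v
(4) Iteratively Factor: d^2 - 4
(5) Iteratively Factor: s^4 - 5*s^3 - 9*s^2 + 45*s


(1) = (x - 5)*(x^3 - 5*x^2 - 4*x + 20) = (x - 5)*(x - 2)*(x^2 - 3*x - 10) = (x - 5)^2*(x - 2)*(x + 2)
(2) = (n - 4)*(n^2 - 1) = (n - 4)*(n - 1)*(n + 1)
(3) = (v)*(v - 3)
(4) = (d - 2)*(d + 2)
(5) = (s - 3)*(s^3 - 2*s^2 - 15*s) = s*(s - 3)*(s^2 - 2*s - 15) = s*(s - 3)*(s + 3)*(s - 5)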